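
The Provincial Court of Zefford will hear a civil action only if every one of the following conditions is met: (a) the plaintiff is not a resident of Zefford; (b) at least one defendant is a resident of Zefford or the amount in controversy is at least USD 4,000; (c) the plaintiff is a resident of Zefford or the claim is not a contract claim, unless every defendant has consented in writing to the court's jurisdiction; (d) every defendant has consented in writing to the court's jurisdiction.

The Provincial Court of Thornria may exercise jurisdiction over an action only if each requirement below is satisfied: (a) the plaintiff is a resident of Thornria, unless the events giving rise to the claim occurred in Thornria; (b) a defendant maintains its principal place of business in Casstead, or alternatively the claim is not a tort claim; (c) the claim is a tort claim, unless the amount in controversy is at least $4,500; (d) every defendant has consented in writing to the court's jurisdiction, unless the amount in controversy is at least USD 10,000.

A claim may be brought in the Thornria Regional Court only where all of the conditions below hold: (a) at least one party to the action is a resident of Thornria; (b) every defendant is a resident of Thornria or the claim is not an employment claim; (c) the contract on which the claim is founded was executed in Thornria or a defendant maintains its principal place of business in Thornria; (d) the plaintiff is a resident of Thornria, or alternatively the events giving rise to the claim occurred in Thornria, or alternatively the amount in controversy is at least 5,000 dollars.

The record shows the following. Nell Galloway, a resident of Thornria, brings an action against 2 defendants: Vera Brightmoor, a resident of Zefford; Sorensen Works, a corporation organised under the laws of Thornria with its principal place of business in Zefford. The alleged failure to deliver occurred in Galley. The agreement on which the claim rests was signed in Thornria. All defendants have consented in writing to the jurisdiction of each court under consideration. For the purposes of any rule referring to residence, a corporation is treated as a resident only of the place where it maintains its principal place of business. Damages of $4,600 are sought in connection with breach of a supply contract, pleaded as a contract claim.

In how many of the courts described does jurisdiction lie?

3

The Provincial Court of Zefford:
  (a) The plaintiff resides in Thornria, which is not Zefford. Met.
  (b) Vera Brightmoor resides in Zefford — that alternative is enough. Condition met.
  (c) The plaintiff resides in Thornria, not Zefford; the claim is a contract claim — no alternative holds. The proviso rescues it, though: every defendant has filed written consent. Met.
  (d) Every defendant has filed written consent. Condition met.
  → The court has jurisdiction.
The Provincial Court of Thornria:
  (a) The plaintiff resides in Thornria. Condition met.
  (b) The claim is a contract claim, not a tort claim, so this disjunct is met. Satisfied.
  (c) The claim is a contract claim, not a tort claim. However, the amount in controversy is $4,600, which meets the $4,500 floor, so the 'unless' proviso supplies this condition. Met.
  (d) Every defendant has filed written consent. Met.
  → Jurisdiction lies.
The Thornria Regional Court:
  (a) Nell Galloway resides in Thornria. Condition met.
  (b) The claim is a contract claim, not an employment claim, which satisfies one of the alternatives. Condition met.
  (c) The contract was executed in Thornria, which satisfies one of the alternatives. Satisfied.
  (d) The plaintiff resides in Thornria, which satisfies one of the alternatives. Met.
  → Every requirement is satisfied — jurisdiction.
Courts with jurisdiction: the Provincial Court of Zefford, the Provincial Court of Thornria, the Thornria Regional Court — 3 in total.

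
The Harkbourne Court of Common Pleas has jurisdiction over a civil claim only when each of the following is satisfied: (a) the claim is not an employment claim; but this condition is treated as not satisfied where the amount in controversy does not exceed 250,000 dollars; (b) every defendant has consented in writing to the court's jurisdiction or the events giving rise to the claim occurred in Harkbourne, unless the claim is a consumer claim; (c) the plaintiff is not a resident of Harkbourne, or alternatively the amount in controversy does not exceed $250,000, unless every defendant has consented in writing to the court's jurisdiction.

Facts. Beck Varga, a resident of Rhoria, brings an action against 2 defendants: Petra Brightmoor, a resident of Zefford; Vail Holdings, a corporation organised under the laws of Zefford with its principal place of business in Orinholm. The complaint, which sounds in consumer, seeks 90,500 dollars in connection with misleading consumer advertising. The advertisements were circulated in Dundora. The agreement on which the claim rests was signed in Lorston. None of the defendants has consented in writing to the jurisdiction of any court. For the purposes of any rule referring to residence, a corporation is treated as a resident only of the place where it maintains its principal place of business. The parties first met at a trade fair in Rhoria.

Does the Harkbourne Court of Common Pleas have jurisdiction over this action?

The Harkbourne Court of Common Pleas:
  (a) The claim is a consumer claim, not an employment claim. But the amount in controversy is 90,500 dollars, within the USD 250,000 ceiling, triggering the carve-out and defeating this condition. Not met.
  (b) No such written consent has been filed; the operative events occurred in Dundora, not Harkbourne — every alternative fails. However, the claim is a consumer claim, so the 'unless' proviso supplies this condition. Condition met.
  (c) The plaintiff resides in Rhoria, which is not Harkbourne, so this disjunct is met. Condition met.
  → Not every requirement is met — no jurisdiction.

No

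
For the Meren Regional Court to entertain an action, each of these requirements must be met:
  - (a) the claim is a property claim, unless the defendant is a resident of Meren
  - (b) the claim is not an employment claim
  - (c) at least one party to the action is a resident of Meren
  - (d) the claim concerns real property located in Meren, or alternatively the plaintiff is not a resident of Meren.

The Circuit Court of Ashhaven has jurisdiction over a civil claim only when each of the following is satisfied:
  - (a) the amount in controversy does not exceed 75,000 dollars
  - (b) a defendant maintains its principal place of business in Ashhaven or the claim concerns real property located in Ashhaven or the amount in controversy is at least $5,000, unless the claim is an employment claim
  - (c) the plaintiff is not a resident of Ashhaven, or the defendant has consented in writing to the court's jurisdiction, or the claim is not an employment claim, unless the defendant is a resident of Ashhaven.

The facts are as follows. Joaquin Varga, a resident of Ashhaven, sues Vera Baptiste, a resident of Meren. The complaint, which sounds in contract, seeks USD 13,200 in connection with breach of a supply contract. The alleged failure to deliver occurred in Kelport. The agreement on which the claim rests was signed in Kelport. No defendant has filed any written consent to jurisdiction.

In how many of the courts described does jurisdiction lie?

2

The Meren Regional Court:
  (a) The claim is a contract claim, not a property claim. However, the defendant resides in Meren, so the 'unless' proviso supplies this condition. Satisfied.
  (b) The claim is a contract claim, not an employment claim. Met.
  (c) Vera Baptiste resides in Meren. Satisfied.
  (d) The plaintiff resides in Ashhaven, which is not Meren — that alternative is enough. Met.
  → The court has jurisdiction.
The Circuit Court of Ashhaven:
  (a) The amount in controversy is 13,200 dollars, within the USD 75,000 ceiling. Condition met.
  (b) The amount in controversy is $13,200, which meets the USD 5,000 floor, which satisfies one of the alternatives. Condition met.
  (c) The claim is a contract claim, not an employment claim, so one alternative holds. Met.
  → The court has jurisdiction.
Courts with jurisdiction: the Meren Regional Court, the Circuit Court of Ashhaven — 2 in total.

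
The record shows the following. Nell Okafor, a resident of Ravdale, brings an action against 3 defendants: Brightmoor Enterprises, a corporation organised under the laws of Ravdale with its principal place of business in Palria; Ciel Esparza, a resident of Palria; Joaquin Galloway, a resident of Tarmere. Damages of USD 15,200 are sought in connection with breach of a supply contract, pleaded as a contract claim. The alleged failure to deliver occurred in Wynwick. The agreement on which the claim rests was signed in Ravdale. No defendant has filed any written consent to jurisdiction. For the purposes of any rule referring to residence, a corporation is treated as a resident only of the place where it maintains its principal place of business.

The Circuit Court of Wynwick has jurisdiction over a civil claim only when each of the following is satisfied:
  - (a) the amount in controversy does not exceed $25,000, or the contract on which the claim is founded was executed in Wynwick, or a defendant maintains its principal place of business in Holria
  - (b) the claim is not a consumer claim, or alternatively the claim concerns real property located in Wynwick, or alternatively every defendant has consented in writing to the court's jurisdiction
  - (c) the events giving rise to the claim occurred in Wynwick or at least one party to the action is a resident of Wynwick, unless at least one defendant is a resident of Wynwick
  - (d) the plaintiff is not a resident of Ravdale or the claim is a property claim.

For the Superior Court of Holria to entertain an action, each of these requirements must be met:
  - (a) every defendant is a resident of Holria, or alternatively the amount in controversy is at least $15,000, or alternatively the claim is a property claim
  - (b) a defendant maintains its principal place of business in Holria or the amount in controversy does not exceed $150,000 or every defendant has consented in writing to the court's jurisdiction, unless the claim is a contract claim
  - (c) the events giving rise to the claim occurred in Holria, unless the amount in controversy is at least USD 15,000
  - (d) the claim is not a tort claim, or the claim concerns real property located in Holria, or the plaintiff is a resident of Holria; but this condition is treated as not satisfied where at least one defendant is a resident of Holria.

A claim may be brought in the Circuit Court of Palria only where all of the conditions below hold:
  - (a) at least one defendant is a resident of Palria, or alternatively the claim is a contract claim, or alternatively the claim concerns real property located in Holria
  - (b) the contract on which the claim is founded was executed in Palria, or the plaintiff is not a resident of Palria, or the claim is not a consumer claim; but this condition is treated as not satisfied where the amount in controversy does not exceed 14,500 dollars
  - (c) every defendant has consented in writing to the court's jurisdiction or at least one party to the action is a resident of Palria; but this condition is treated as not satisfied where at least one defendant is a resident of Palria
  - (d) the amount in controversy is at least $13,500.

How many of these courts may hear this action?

1

The Circuit Court of Wynwick:
  (a) The amount in controversy is USD 15,200, within the 25,000 dollars ceiling, so this disjunct is met. Satisfied.
  (b) The claim is a contract claim, not a consumer claim, which satisfies one of the alternatives. Met.
  (c) The operative events occurred in Wynwick — that alternative is enough. Met.
  (d) The plaintiff resides in Ravdale; the claim is a contract claim, not a property claim — no alternative holds. Not satisfied.
  → No jurisdiction.
The Superior Court of Holria:
  (a) The amount in controversy is 15,200 dollars, which meets the 15,000 dollars floor, so one alternative holds. Met.
  (b) The amount in controversy is $15,200, within the $150,000 ceiling, so one alternative holds. Condition met.
  (c) The operative events occurred in Wynwick, not Holria. However, the amount in controversy is $15,200, which meets the USD 15,000 floor, so the 'unless' proviso supplies this condition. Met.
  (d) The claim is a contract claim, not a tort claim, so one alternative holds. And the carve-out is inapplicable — no defendant resides in Holria (they reside in Palria, Palria, Tarmere). Condition met.
  → Jurisdiction lies.
The Circuit Court of Palria:
  (a) Brightmoor Enterprises resides in Palria, so one alternative holds. Satisfied.
  (b) The plaintiff resides in Ravdale, which is not Palria, so this disjunct is met. The exception is not triggered, since the amount in controversy is 15,200 dollars, above the 14,500 dollars ceiling. Satisfied.
  (c) Brightmoor Enterprises resides in Palria, so this disjunct is met. But Brightmoor Enterprises resides in Palria, triggering the carve-out and defeating this condition. Not satisfied.
  (d) The amount in controversy is 15,200 dollars, which meets the 13,500 dollars floor. Met.
  → The court lacks jurisdiction.
Courts with jurisdiction: the Superior Court of Holria — 1 in total.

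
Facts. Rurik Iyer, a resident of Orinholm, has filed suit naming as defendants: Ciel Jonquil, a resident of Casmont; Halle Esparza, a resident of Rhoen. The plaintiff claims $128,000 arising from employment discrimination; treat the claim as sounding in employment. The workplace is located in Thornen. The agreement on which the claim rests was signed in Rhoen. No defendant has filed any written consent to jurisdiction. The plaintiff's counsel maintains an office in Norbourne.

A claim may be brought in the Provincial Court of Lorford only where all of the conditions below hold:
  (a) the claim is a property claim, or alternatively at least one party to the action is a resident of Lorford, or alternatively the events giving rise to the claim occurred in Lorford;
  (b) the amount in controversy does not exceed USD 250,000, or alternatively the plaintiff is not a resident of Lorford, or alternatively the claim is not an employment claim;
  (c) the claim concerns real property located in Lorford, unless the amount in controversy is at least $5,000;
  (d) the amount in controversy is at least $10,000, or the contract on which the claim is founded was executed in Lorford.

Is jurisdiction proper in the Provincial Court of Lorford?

No

The Provincial Court of Lorford:
  (a) The claim is an employment claim, not a property claim; no party resides in Lorford; the operative events occurred in Thornen, not Lorford — none of the alternatives is met. Condition not met.
  (b) The amount in controversy is $128,000, within the $250,000 ceiling, so one alternative holds. Met.
  (c) The claim does not concern real property. The proviso rescues it, though: the amount in controversy is $128,000, which meets the 5,000 dollars floor. Satisfied.
  (d) The amount in controversy is USD 128,000, which meets the USD 10,000 floor, so one alternative holds. Met.
  → At least one condition fails; no jurisdiction.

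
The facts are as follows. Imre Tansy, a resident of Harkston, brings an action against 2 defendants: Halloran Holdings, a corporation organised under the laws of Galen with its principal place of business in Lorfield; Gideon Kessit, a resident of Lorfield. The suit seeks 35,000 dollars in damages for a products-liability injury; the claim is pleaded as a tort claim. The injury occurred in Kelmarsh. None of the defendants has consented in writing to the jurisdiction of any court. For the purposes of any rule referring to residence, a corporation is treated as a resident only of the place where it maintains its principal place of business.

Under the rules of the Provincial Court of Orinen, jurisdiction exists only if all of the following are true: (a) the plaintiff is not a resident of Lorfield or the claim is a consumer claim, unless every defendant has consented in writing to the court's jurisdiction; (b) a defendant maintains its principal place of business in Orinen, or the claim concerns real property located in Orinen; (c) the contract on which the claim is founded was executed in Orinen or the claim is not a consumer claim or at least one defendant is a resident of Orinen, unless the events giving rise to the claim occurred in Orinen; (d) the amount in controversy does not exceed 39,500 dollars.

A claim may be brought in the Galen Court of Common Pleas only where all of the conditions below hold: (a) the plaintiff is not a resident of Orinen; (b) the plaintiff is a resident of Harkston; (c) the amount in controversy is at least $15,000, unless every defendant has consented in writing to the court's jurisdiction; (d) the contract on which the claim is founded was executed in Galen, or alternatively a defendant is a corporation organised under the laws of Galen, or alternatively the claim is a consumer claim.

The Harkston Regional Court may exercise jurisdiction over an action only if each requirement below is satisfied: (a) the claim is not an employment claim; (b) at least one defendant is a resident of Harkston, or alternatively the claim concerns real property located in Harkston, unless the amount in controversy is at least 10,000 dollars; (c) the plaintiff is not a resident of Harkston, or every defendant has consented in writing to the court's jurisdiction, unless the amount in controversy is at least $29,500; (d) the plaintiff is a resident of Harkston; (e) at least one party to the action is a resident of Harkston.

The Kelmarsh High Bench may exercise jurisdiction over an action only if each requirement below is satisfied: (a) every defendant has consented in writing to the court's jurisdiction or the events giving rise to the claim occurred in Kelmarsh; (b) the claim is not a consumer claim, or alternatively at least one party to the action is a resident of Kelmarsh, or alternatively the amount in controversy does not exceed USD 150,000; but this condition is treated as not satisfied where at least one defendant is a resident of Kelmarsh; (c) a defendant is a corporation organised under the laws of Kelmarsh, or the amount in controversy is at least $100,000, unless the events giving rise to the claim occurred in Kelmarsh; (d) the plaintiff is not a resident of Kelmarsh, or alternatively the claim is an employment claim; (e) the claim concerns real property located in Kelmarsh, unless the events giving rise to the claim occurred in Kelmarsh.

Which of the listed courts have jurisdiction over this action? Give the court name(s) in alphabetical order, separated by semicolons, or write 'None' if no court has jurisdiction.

the Galen Court of Common Pleas; the Harkston Regional Court; the Kelmarsh High Bench

The Provincial Court of Orinen:
  (a) The plaintiff resides in Harkston, which is not Lorfield, which satisfies one of the alternatives. Condition met.
  (b) The corporate defendant(s) have their principal place of business in Lorfield, not Orinen; the claim does not concern real property — every alternative fails. Condition not met.
  (c) The claim is a tort claim, not a consumer claim, which satisfies one of the alternatives. Satisfied.
  (d) The amount in controversy is 35,000 dollars, within the 39,500 dollars ceiling. Condition met.
  → At least one condition fails; no jurisdiction.
The Galen Court of Common Pleas:
  (a) The plaintiff resides in Harkston, which is not Orinen. Condition met.
  (b) The plaintiff resides in Harkston. Satisfied.
  (c) The amount in controversy is $35,000, which meets the USD 15,000 floor. Met.
  (d) Halloran Holdings is organised under the laws of Galen, so one alternative holds. Condition met.
  → Every requirement is satisfied — jurisdiction.
The Harkston Regional Court:
  (a) The claim is a tort claim, not an employment claim. Met.
  (b) No defendant resides in Harkston (they reside in Lorfield, Lorfield); the claim does not concern real property — every alternative fails. But the amount in controversy is $35,000, which meets the $10,000 floor, and the 'unless' clause therefore excuses the requirement. Condition met.
  (c) The plaintiff resides in Harkston; no such written consent has been filed — no alternative holds. The proviso rescues it, though: the amount in controversy is $35,000, which meets the $29,500 floor. Satisfied.
  (d) The plaintiff resides in Harkston. Condition met.
  (e) Imre Tansy resides in Harkston. Condition met.
  → Every requirement is satisfied — jurisdiction.
The Kelmarsh High Bench:
  (a) The operative events occurred in Kelmarsh — that alternative is enough. Condition met.
  (b) The claim is a tort claim, not a consumer claim, which satisfies one of the alternatives. And the carve-out is inapplicable — no defendant resides in Kelmarsh (they reside in Lorfield, Lorfield). Met.
  (c) The corporate defendant(s) are organised in Galen, not Kelmarsh; the amount in controversy is $35,000, below the $100,000 floor — none of the alternatives is met. However, the operative events occurred in Kelmarsh, so the 'unless' proviso supplies this condition. Condition met.
  (d) The plaintiff resides in Harkston, which is not Kelmarsh, so this disjunct is met. Met.
  (e) The claim does not concern real property. However, the operative events occurred in Kelmarsh, so the 'unless' proviso supplies this condition. Condition met.
  → Every requirement is satisfied — jurisdiction.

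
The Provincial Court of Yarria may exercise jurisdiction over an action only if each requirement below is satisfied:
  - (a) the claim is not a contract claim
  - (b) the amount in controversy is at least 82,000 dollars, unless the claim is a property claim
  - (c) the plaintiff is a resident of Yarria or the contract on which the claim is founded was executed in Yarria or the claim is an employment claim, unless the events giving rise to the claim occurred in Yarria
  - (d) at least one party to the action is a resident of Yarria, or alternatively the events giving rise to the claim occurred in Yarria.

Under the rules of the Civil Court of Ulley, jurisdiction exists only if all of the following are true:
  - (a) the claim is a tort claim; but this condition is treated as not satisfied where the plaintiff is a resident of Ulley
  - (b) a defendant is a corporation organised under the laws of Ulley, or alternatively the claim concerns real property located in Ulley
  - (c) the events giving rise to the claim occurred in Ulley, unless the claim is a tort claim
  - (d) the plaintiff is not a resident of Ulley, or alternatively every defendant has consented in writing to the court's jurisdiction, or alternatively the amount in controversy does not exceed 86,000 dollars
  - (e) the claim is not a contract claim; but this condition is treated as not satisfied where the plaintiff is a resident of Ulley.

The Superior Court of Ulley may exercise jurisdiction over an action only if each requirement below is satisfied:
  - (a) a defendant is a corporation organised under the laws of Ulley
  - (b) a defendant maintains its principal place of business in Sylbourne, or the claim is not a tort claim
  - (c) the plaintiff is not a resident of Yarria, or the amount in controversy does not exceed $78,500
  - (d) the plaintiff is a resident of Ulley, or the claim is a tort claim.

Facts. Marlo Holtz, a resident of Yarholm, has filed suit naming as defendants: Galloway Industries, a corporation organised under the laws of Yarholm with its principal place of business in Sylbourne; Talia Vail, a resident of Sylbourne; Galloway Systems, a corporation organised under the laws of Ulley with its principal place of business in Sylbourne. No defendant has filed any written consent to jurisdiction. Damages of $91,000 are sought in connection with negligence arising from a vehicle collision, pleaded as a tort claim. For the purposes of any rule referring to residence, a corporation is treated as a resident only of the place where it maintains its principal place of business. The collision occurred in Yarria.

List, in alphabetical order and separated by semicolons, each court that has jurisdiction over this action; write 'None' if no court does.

the Civil Court of Ulley; the Provincial Court of Yarria; the Superior Court of Ulley

The Provincial Court of Yarria:
  (a) The claim is a tort claim, not a contract claim. Condition met.
  (b) The amount in controversy is $91,000, which meets the USD 82,000 floor. Satisfied.
  (c) The plaintiff resides in Yarholm, not Yarria; no contract (and hence no place of execution) is alleged; the claim is a tort claim, not an employment claim — no alternative holds. But the operative events occurred in Yarria, and the 'unless' clause therefore excuses the requirement. Satisfied.
  (d) The operative events occurred in Yarria, so this disjunct is met. Satisfied.
  → Jurisdiction lies.
The Civil Court of Ulley:
  (a) The claim is a tort claim. The exception is not triggered, since the plaintiff resides in Yarholm, not Ulley. Condition met.
  (b) Galloway Systems is organised under the laws of Ulley, which satisfies one of the alternatives. Met.
  (c) The operative events occurred in Yarria, not Ulley. The proviso rescues it, though: the claim is a tort claim. Condition met.
  (d) The plaintiff resides in Yarholm, which is not Ulley, so this disjunct is met. Satisfied.
  (e) The claim is a tort claim, not a contract claim. The exception is not triggered, since the plaintiff resides in Yarholm, not Ulley. Condition met.
  → Jurisdiction lies.
The Superior Court of Ulley:
  (a) Galloway Systems is organised under the laws of Ulley. Met.
  (b) Galloway Industries has its principal place of business in Sylbourne, which satisfies one of the alternatives. Met.
  (c) The plaintiff resides in Yarholm, which is not Yarria — that alternative is enough. Met.
  (d) The claim is a tort claim — that alternative is enough. Condition met.
  → Every requirement is satisfied — jurisdiction.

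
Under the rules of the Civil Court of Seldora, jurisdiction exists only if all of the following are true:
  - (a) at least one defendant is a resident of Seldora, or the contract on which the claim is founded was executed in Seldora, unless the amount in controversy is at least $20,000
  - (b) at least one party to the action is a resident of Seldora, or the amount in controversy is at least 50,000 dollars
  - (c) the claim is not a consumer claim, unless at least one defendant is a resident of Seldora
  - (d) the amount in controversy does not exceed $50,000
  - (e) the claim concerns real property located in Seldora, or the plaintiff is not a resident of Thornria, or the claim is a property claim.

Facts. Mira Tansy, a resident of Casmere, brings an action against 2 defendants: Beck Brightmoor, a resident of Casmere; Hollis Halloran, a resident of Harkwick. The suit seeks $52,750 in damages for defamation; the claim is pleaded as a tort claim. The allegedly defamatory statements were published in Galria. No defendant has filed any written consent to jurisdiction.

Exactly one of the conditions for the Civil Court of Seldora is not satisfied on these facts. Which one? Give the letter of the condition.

The Civil Court of Seldora:
  (a) No defendant resides in Seldora (they reside in Casmere, Harkwick); no contract (and hence no place of execution) is alleged — no alternative holds. However, the amount in controversy is $52,750, which meets the 20,000 dollars floor, so the 'unless' proviso supplies this condition. Met.
  (b) The amount in controversy is $52,750, which meets the 50,000 dollars floor, so this disjunct is met. Condition met.
  (c) The claim is a tort claim, not a consumer claim. Met.
  (d) The amount in controversy is 52,750 dollars, above the $50,000 ceiling. Not satisfied.
  (e) The plaintiff resides in Casmere, which is not Thornria, so this disjunct is met. Condition met.
Only condition (d) fails.

(d)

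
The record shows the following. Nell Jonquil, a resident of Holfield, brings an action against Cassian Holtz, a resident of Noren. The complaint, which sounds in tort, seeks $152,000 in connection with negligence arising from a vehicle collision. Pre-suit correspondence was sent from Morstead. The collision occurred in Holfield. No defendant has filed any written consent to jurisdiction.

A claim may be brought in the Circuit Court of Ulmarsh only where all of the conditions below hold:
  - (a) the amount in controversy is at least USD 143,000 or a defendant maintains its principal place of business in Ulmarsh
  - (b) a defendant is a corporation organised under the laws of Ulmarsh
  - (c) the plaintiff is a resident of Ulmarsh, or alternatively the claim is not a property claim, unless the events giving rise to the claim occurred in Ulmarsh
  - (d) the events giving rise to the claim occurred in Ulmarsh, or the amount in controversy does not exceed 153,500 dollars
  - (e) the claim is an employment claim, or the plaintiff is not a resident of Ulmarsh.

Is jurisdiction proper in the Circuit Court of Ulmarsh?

The Circuit Court of Ulmarsh:
  (a) The amount in controversy is 152,000 dollars, which meets the USD 143,000 floor, so this disjunct is met. Satisfied.
  (b) No defendant is a corporation. Condition not met.
  (c) The claim is a tort claim, not a property claim — that alternative is enough. Condition met.
  (d) The amount in controversy is USD 152,000, within the 153,500 dollars ceiling — that alternative is enough. Satisfied.
  (e) The plaintiff resides in Holfield, which is not Ulmarsh, which satisfies one of the alternatives. Met.
  → Not every requirement is met — no jurisdiction.

No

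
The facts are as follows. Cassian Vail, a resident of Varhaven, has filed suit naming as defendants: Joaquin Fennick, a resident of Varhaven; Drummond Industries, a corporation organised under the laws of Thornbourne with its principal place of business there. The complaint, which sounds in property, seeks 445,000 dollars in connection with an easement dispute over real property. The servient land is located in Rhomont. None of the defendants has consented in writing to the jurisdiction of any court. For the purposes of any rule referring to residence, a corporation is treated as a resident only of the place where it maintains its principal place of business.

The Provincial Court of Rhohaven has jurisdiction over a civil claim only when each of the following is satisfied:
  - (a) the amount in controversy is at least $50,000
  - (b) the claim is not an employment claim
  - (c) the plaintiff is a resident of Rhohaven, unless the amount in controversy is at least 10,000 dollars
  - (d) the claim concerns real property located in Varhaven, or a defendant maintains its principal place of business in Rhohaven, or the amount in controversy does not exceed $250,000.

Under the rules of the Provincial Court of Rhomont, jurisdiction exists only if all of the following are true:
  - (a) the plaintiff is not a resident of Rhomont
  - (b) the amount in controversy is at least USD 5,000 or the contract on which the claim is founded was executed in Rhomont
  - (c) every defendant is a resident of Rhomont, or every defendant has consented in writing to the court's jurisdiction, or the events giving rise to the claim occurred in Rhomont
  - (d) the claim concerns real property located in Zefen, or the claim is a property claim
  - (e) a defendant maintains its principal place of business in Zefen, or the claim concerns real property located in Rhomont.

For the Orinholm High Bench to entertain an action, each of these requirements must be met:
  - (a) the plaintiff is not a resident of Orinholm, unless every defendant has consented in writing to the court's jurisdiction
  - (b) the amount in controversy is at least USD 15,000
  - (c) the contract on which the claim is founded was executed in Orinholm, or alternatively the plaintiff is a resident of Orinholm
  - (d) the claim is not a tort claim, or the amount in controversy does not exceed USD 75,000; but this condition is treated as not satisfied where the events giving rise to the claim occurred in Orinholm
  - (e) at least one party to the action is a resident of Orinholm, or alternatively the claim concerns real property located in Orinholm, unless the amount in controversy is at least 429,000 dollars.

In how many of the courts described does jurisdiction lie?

1

The Provincial Court of Rhohaven:
  (a) The amount in controversy is 445,000 dollars, which meets the 50,000 dollars floor. Condition met.
  (b) The claim is a property claim, not an employment claim. Met.
  (c) The plaintiff resides in Varhaven, not Rhohaven. The proviso rescues it, though: the amount in controversy is 445,000 dollars, which meets the $10,000 floor. Met.
  (d) The property lies in Rhomont, not Varhaven; the corporate defendant(s) have their principal place of business in Thornbourne, not Rhohaven; the amount in controversy is USD 445,000, above the $250,000 ceiling — every alternative fails. Condition not met.
  → Not every requirement is met — no jurisdiction.
The Provincial Court of Rhomont:
  (a) The plaintiff resides in Varhaven, which is not Rhomont. Met.
  (b) The amount in controversy is $445,000, which meets the $5,000 floor, so one alternative holds. Condition met.
  (c) The operative events occurred in Rhomont, so this disjunct is met. Satisfied.
  (d) The claim is a property claim, which satisfies one of the alternatives. Satisfied.
  (e) The property lies in Rhomont — that alternative is enough. Condition met.
  → Jurisdiction lies.
The Orinholm High Bench:
  (a) The plaintiff resides in Varhaven, which is not Orinholm. Met.
  (b) The amount in controversy is 445,000 dollars, which meets the USD 15,000 floor. Condition met.
  (c) No contract (and hence no place of execution) is alleged; the plaintiff resides in Varhaven, not Orinholm — no alternative holds. Condition not met.
  (d) The claim is a property claim, not a tort claim, so this disjunct is met. The carve-out does not apply: the operative events occurred in Rhomont, not Orinholm. Condition met.
  (e) No party resides in Orinholm; the property lies in Rhomont, not Orinholm — no alternative holds. The proviso rescues it, though: the amount in controversy is USD 445,000, which meets the USD 429,000 floor. Met.
  → The court lacks jurisdiction.
Courts with jurisdiction: the Provincial Court of Rhomont — 1 in total.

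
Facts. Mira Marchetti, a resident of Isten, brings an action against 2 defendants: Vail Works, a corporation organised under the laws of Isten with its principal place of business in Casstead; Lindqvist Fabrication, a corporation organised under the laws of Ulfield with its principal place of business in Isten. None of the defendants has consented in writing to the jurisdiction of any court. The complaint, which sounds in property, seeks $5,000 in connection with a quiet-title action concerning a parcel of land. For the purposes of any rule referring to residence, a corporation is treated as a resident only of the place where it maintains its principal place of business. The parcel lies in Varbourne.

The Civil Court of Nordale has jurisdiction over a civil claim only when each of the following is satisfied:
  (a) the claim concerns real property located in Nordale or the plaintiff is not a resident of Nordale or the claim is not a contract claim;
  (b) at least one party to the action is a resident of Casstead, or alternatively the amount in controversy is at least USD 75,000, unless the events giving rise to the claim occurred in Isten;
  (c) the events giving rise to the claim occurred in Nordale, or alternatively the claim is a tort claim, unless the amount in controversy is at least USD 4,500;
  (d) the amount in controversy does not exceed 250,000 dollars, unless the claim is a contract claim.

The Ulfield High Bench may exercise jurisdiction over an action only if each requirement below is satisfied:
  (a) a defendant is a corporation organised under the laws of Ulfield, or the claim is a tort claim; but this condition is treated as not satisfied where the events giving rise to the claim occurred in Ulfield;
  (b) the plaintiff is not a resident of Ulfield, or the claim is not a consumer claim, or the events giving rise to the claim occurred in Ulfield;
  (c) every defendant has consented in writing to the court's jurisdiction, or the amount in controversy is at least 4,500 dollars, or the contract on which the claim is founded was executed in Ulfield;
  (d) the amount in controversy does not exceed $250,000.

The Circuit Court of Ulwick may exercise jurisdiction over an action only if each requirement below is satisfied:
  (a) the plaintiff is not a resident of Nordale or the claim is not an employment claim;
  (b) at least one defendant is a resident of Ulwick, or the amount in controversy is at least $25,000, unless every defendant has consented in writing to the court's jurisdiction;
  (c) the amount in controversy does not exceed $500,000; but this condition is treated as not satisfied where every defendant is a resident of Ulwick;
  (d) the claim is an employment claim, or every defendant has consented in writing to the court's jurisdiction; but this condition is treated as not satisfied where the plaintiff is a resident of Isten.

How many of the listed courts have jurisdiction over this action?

The Civil Court of Nordale:
  (a) The plaintiff resides in Isten, which is not Nordale, which satisfies one of the alternatives. Met.
  (b) Vail Works resides in Casstead — that alternative is enough. Condition met.
  (c) The operative events occurred in Varbourne, not Nordale; the claim is a property claim, not a tort claim — no alternative holds. The proviso rescues it, though: the amount in controversy is USD 5,000, which meets the 4,500 dollars floor. Met.
  (d) The amount in controversy is $5,000, within the USD 250,000 ceiling. Satisfied.
  → Jurisdiction lies.
The Ulfield High Bench:
  (a) Lindqvist Fabrication is organised under the laws of Ulfield, so one alternative holds. And the carve-out is inapplicable — the operative events occurred in Varbourne, not Ulfield. Condition met.
  (b) The plaintiff resides in Isten, which is not Ulfield, so this disjunct is met. Satisfied.
  (c) The amount in controversy is $5,000, which meets the $4,500 floor, so this disjunct is met. Satisfied.
  (d) The amount in controversy is USD 5,000, within the USD 250,000 ceiling. Met.
  → The court has jurisdiction.
The Circuit Court of Ulwick:
  (a) The plaintiff resides in Isten, which is not Nordale — that alternative is enough. Condition met.
  (b) No defendant resides in Ulwick (they reside in Casstead, Isten); the amount in controversy is $5,000, below the USD 25,000 floor — every alternative fails. The proviso offers no rescue either, since no such written consent has been filed. Not met.
  (c) The amount in controversy is USD 5,000, within the $500,000 ceiling. The exception is not triggered, since the defendants reside as follows — Vail Works in Casstead, Lindqvist Fabrication in Isten — not all in Ulwick. Condition met.
  (d) The claim is a property claim, not an employment claim; no such written consent has been filed — no alternative holds. Not satisfied.
  → No jurisdiction.
Courts with jurisdiction: the Civil Court of Nordale, the Ulfield High Bench — 2 in total.

2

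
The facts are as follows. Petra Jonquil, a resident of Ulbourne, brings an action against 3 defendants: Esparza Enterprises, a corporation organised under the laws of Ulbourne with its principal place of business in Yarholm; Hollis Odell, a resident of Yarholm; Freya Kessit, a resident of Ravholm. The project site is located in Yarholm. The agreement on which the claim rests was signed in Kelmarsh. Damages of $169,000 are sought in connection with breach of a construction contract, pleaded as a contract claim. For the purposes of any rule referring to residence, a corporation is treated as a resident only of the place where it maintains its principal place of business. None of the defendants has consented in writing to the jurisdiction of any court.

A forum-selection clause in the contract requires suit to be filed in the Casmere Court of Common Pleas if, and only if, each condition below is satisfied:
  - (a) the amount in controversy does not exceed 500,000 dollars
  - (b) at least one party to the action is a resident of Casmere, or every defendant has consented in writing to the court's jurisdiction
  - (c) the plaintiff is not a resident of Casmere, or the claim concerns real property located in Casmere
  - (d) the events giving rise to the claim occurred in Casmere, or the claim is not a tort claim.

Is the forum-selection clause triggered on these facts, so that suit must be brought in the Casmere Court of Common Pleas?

No

The Casmere Court of Common Pleas:
  (a) The amount in controversy is $169,000, within the 500,000 dollars ceiling. Satisfied.
  (b) No party resides in Casmere; no such written consent has been filed — every alternative fails. Fails.
  (c) The plaintiff resides in Ulbourne, which is not Casmere, which satisfies one of the alternatives. Satisfied.
  (d) The claim is a contract claim, not a tort claim, so one alternative holds. Met.
  → The clause does not apply.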